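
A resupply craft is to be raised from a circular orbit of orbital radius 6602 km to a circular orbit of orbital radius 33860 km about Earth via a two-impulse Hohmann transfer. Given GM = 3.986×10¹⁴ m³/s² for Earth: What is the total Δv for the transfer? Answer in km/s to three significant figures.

Δv_total ≈ 3.75 km/s

r₁ = 6602 km = 6.602×10⁶ m.
r₂ = 33860 km = 3.386×10⁷ m.
Transfer ellipse a_t = (r₁ + r₂)/2 = 2.023×10⁷ m.
At r₁: circular v_c1 = √(μ/r₁) = 7770 m/s; transfer-perigee v_p = √[μ(2/r₁ − 1/a_t)] = 10050 m/s.
Δv₁ = v_p − v_c1 = 2282 m/s.
At r₂: circular v_c2 = √(μ/r₂) = 3431 m/s; transfer-apogee v_a = √[μ(2/r₂ − 1/a_t)] = 1960 m/s.
Δv₂ = v_c2 − v_a = 1471 m/s.
Total Δv = Δv₁ + Δv₂ = 3753 m/s = 3.753 km/s.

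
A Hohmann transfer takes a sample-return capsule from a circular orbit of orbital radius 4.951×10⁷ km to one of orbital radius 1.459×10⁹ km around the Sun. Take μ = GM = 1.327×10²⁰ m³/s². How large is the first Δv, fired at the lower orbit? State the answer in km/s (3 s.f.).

Δv ≈ 20.2 km/s

r₁ = 4.951×10⁷ km = 4.951×10¹⁰ m.
r₂ = 1.459×10⁹ km = 1.459×10¹² m.
Transfer ellipse a_t = (r₁ + r₂)/2 = 7.543×10¹¹ m.
At r₁: circular v_c1 = √(μ/r₁) = 51770 m/s; transfer-perihelion v_p = √[μ(2/r₁ − 1/a_t)] = 72000 m/s.
Δv₁ = v_p − v_c1 = 20230 m/s.
= 20.23 km/s.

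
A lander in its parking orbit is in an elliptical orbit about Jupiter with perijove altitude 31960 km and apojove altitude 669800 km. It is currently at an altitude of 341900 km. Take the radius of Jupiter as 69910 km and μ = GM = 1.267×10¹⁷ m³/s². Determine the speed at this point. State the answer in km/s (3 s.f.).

v ≈ 17.7 km/s

r_p = 69910 + 31960 = 101870 km = 1.0187×10⁸ m.
r_a = 69910 + 669800 = 739710 km = 7.3971×10⁸ m.
r = 69910 + 341900 = 4.1181×10⁵ km = 4.118×10⁸ m.
Semi-major axis a = (r_p + r_a)/2 = 4.2079×10⁵ km = 4.208×10⁸ m.
Vis-viva: v² = μ(2/r − 1/a) = 1.267×10¹⁷ × (4.857×10⁻⁹ − 2.376×10⁻⁹) = 3.142×10⁸ m²/s².
v = 17730 m/s = 17.73 km/s.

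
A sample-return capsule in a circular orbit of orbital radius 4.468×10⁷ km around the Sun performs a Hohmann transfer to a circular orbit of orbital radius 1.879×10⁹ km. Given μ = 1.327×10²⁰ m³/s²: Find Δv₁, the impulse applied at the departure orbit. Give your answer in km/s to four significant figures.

r₁ = 4.468×10⁷ km = 4.468×10¹⁰ m.
r₂ = 1.879×10⁹ km = 1.879×10¹² m.
Transfer ellipse a_t = (r₁ + r₂)/2 = 9.618×10¹¹ m.
At r₁: circular v_c1 = √(μ/r₁) = 54500 m/s; transfer-perihelion v_p = √[μ(2/r₁ − 1/a_t)] = 76170 m/s.
Δv₁ = v_p − v_c1 = 21670 m/s.
= 21.67 km/s.

Δv ≈ 21.67 km/s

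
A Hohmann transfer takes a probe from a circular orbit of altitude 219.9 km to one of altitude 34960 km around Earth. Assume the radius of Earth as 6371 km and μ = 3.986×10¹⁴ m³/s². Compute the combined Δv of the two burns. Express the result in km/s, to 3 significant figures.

r₁ = 6371 + 219.9 = 6590.9 km = 6.5909×10⁶ m.
r₂ = 6371 + 34960 = 41331 km = 4.1331×10⁷ m.
Transfer ellipse a_t = (r₁ + r₂)/2 = 2.396×10⁷ m.
At r₁: circular v_c1 = √(μ/r₁) = 7777 m/s; transfer-perigee v_p = √[μ(2/r₁ − 1/a_t)] = 10210 m/s.
Δv₁ = v_p − v_c1 = 2437 m/s.
At r₂: circular v_c2 = √(μ/r₂) = 3105 m/s; transfer-apogee v_a = √[μ(2/r₂ − 1/a_t)] = 1629 m/s.
Δv₂ = v_c2 − v_a = 1477 m/s.
Total Δv = Δv₁ + Δv₂ = 3914 m/s = 3.914 km/s.

Δv_total ≈ 3.91 km/s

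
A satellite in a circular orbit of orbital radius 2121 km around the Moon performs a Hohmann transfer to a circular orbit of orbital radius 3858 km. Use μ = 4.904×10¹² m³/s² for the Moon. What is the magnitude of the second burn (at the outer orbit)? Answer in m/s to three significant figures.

r₁ = 2121 km = 2.121×10⁶ m.
r₂ = 3858 km = 3.858×10⁶ m.
Transfer ellipse a_t = (r₁ + r₂)/2 = 2.990×10⁶ m.
At r₁: circular v_c1 = √(μ/r₁) = 1521 m/s; transfer-perilune v_p = √[μ(2/r₁ − 1/a_t)] = 1727 m/s.
At r₂: circular v_c2 = √(μ/r₂) = 1127 m/s; transfer-apolune v_a = √[μ(2/r₂ − 1/a_t)] = 949.7 m/s.
Δv₂ = v_c2 − v_a = 177.8 m/s.

Δv ≈ 178 m/s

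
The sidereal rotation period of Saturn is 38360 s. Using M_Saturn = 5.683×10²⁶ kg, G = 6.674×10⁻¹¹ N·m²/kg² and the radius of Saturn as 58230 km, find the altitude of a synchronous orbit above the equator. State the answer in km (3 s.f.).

h_sync ≈ 54000 km

μ = GM = 6.674×10⁻¹¹ × 5.683×10²⁶ = 3.793×10¹⁶ m³/s².
A synchronous orbit has period T, so by Kepler's third law a = (μT²/4π²)^(1/3).
μT²/4π² = 3.793×10¹⁶ × (3.836×10⁴)² / 39.48 = 1.414×10²⁴ m³.
a = 1.122×10⁸ m = 1.1223×10⁵ km.
Altitude h = a − R = 1.1223×10⁵ − 58230 = 54003 km.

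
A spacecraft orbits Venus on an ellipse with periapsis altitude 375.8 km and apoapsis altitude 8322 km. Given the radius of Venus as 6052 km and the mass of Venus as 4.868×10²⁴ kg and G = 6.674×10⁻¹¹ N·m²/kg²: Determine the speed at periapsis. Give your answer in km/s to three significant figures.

v ≈ 8.36 km/s

μ = GM = 6.674×10⁻¹¹ × 4.868×10²⁴ = 3.249×10¹⁴ m³/s².
r_p = 6052 + 375.8 = 6427.8 km = 6.4278×10⁶ m.
r_a = 6052 + 8322 = 14374 km = 1.4374×10⁷ m.
Semi-major axis a = (r_p + r_a)/2 = 10401 km = 1.040×10⁷ m.
Vis-viva: v² = μ(2/r − 1/a) = 3.249×10¹⁴ × (3.111×10⁻⁷ − 9.615×10⁻⁸) = 6.985×10⁷ m²/s².
v = 8358 m/s = 8.358 km/s.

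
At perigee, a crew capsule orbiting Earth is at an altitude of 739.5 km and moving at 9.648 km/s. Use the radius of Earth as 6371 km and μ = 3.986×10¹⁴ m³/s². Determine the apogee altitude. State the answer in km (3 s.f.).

apogee altitude ≈ 28400 km

r_p = 6371 + 739.5 = 7110.5 km = 7.110×10⁶ m.
Specific energy ε = v²/2 − μ/r = -9.516×10⁶ J/kg, so a = −μ/(2ε) = 2.094×10⁷ m.
The apsides satisfy r_p + r_a = 2a, so the apogee radius is 2a − r_p = 3.478×10⁷ m = 34777 km.
Apogee altitude = 34777 − 6371 = 28406 km.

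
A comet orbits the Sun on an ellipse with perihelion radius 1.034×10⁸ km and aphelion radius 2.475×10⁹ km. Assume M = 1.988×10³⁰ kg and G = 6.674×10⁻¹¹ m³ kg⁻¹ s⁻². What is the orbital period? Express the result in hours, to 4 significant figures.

T ≈ 221800 hours

μ = GM = 6.674×10⁻¹¹ × 1.988×10³⁰ = 1.327×10²⁰ m³/s².
Semi-major axis a = (r_p + r_a)/2 = (1.0340×10⁸ + 2.4750×10⁹)/2 = 1.2892×10⁹ km = 1.289×10¹² m.
By Kepler's third law T = 2π√(a³/μ) = 2π × 1.271×10⁸ = 7.985×10⁸ s.
= 2.218×10⁵ hours.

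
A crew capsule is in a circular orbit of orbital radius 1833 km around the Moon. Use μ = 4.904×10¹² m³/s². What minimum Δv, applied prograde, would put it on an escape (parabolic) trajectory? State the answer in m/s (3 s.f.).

r = 1833 km = 1.833×10⁶ m.
Circular speed v_c = √(μ/r) = 1636 m/s.
Escape speed v_esc = √(2μ/r) = √2 × v_c = 2313 m/s.
Δv = v_esc − v_c = 677.5 m/s.

Δv ≈ 678 m/s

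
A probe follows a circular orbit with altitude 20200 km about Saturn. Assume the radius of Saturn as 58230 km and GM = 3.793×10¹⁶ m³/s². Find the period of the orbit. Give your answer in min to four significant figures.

T ≈ 373.5 min

r = 58230 + 20200 = 78430 km = 7.8430×10⁷ m.
Kepler's third law: T = 2π√(r³/μ) = 2π√((7.843×10⁷)³ / 3.793×10¹⁶).
r³/μ = 1.272×10⁷ s², so T = 2π × 3.566×10³ = 2.241×10⁴ s.
Converting: 2.241×10⁴ s ÷ 60.00 = 373.5 min.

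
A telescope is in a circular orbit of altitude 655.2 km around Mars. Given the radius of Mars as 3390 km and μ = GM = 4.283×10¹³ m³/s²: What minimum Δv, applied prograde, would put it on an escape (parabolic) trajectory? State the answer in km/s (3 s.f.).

Δv ≈ 1.35 km/s

r = 3390 + 655.2 = 4045.2 km = 4.0452×10⁶ m.
Circular speed v_c = √(μ/r) = 3254 m/s.
Escape speed v_esc = √(2μ/r) = √2 × v_c = 4602 m/s.
Δv = v_esc − v_c = 1348 m/s = 1.348 km/s.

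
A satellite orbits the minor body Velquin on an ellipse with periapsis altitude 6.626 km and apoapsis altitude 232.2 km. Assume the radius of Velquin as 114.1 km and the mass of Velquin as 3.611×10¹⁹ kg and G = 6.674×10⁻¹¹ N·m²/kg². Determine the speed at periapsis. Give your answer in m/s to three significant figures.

μ = GM = 6.674×10⁻¹¹ × 3.611×10¹⁹ = 2.410×10⁹ m³/s².
r_p = 114.1 + 6.626 = 120.73 km = 1.2073×10⁵ m.
r_a = 114.1 + 232.2 = 346.30 km = 3.4630×10⁵ m.
Semi-major axis a = (r_p + r_a)/2 = 233.51 km = 2.335×10⁵ m.
Vis-viva: v² = μ(2/r − 1/a) = 2.410×10⁹ × (1.657×10⁻⁵ − 4.282×10⁻⁶) = 2.960×10⁴ m²/s².
v = 172.1 m/s.

v ≈ 172 m/s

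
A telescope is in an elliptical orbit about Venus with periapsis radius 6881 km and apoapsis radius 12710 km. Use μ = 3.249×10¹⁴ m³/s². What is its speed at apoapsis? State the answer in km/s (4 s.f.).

v ≈ 4.238 km/s

Semi-major axis a = (r_p + r_a)/2 = 9795.5 km = 9.796×10⁶ m.
Vis-viva: v² = μ(2/r − 1/a) = 3.249×10¹⁴ × (1.574×10⁻⁷ − 1.021×10⁻⁷) = 1.796×10⁷ m²/s².
v = 4238 m/s = 4.238 km/s.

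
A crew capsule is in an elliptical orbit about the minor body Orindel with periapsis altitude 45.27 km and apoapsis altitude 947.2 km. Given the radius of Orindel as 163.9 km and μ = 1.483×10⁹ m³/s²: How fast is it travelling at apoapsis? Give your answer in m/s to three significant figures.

v ≈ 20.6 m/s

r_p = 163.9 + 45.27 = 209.17 km = 2.0917×10⁵ m.
r_a = 163.9 + 947.2 = 1111.1 km = 1.1111×10⁶ m.
Semi-major axis a = (r_p + r_a)/2 = 660.14 km = 6.601×10⁵ m.
Vis-viva: v² = μ(2/r − 1/a) = 1.483×10⁹ × (1.800×10⁻⁶ − 1.515×10⁻⁶) = 4.229×10² m²/s².
v = 20.56 m/s.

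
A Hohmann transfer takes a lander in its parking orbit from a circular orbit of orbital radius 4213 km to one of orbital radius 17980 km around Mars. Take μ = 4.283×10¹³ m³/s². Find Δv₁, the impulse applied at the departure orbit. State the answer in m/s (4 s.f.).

r₁ = 4213 km = 4.213×10⁶ m.
r₂ = 17980 km = 1.798×10⁷ m.
Transfer ellipse a_t = (r₁ + r₂)/2 = 1.110×10⁷ m.
At r₁: circular v_c1 = √(μ/r₁) = 3188 m/s; transfer-periapsis v_p = √[μ(2/r₁ − 1/a_t)] = 4059 m/s.
Δv₁ = v_p − v_c1 = 870.2 m/s.

Δv ≈ 870.2 m/s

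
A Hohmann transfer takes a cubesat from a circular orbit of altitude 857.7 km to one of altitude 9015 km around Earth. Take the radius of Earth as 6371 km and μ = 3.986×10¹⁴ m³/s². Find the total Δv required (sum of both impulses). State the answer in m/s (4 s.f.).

r₁ = 6371 + 857.7 = 7228.7 km = 7.2287×10⁶ m.
r₂ = 6371 + 9015 = 15386 km = 1.5386×10⁷ m.
Transfer ellipse a_t = (r₁ + r₂)/2 = 1.131×10⁷ m.
At r₁: circular v_c1 = √(μ/r₁) = 7426 m/s; transfer-perigee v_p = √[μ(2/r₁ − 1/a_t)] = 8662 m/s.
Δv₁ = v_p − v_c1 = 1236 m/s.
At r₂: circular v_c2 = √(μ/r₂) = 5090 m/s; transfer-apogee v_a = √[μ(2/r₂ − 1/a_t)] = 4070 m/s.
Δv₂ = v_c2 − v_a = 1020 m/s.
Total Δv = Δv₁ + Δv₂ = 2257 m/s.

Δv_total ≈ 2257 m/s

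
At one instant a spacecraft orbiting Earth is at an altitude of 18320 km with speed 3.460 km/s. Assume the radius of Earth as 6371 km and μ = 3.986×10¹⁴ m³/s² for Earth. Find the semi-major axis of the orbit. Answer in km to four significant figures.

a ≈ 19620 km

r = 6371 + 18320 = 24691 km = 2.469×10⁷ m.
Specific orbital energy ε = v²/2 − μ/r = (3460)²/2 − 3.986×10¹⁴/2.469×10⁷ = -1.016×10⁷ J/kg.
Since ε = −μ/(2a), a = −μ/(2ε) = 1.962×10⁷ m = 19621 km.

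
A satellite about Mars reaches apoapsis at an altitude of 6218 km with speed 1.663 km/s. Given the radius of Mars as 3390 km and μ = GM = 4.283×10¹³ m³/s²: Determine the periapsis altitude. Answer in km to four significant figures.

periapsis altitude ≈ 930.6 km

r_a = 3390 + 6218 = 9608.0 km = 9.608×10⁶ m.
Specific energy ε = v²/2 − μ/r = -3.075×10⁶ J/kg, so a = −μ/(2ε) = 6.964×10⁶ m.
The apsides satisfy r_p + r_a = 2a, so the periapsis radius is 2a − r_a = 4.321×10⁶ m = 4320.6 km.
Periapsis altitude = 4320.6 − 3390 = 930.64 km.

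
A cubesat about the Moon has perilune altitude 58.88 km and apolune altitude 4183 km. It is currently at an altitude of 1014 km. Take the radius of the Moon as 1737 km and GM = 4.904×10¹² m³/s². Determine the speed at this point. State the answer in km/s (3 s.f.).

r_p = 1737 + 58.88 = 1795.9 km = 1.7959×10⁶ m.
r_a = 1737 + 4183 = 5920.0 km = 5.9200×10⁶ m.
r = 1737 + 1014 = 2751.0 km = 2.751×10⁶ m.
Semi-major axis a = (r_p + r_a)/2 = 3857.9 km = 3.858×10⁶ m.
Vis-viva: v² = μ(2/r − 1/a) = 4.904×10¹² × (7.270×10⁻⁷ − 2.592×10⁻⁷) = 2.294×10⁶ m²/s².
v = 1515 m/s = 1.515 km/s.

v ≈ 1.51 km/s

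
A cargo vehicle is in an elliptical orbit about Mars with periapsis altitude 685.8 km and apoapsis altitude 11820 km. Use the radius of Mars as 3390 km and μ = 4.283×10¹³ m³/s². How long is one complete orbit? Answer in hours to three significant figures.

T ≈ 7.99 hours

r_p = 3390 + 685.8 = 4075.8 km = 4.0758×10⁶ m.
r_a = 3390 + 11820 = 15210 km = 1.5210×10⁷ m.
Semi-major axis a = (r_p + r_a)/2 = (4075.8 + 15210)/2 = 9642.9 km = 9.643×10⁶ m.
By Kepler's third law T = 2π√(a³/μ) = 2π × 4.575×10³ = 2.875×10⁴ s.
= 7.986 hours.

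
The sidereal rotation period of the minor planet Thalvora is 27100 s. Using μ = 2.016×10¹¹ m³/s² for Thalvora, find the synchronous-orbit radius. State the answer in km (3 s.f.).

A synchronous orbit has period T, so by Kepler's third law a = (μT²/4π²)^(1/3).
μT²/4π² = 2.016×10¹¹ × (2.710×10⁴)² / 39.48 = 3.750×10¹⁸ m³.
a = 1.554×10⁶ m = 1553.7 km.

r_sync ≈ 1550 km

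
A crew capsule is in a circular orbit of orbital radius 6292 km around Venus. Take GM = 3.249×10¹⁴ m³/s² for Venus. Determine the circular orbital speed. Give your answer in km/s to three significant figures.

r = 6292 km = 6.292×10⁶ m.
For a circular orbit v = √(μ/r) = √(3.249×10¹⁴ / 6.292×10⁶) = √(5.164×10⁷) = 7186 m/s.
That is 7.186 km/s.

v ≈ 7.19 km/s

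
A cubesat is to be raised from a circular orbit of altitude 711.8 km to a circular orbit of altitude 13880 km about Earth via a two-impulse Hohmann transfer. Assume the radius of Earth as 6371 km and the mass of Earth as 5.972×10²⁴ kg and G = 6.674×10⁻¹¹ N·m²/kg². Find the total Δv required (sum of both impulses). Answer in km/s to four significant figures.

μ = GM = 6.674×10⁻¹¹ × 5.972×10²⁴ = 3.986×10¹⁴ m³/s².
r₁ = 6371 + 711.8 = 7082.8 km = 7.0828×10⁶ m.
r₂ = 6371 + 13880 = 20251 km = 2.0251×10⁷ m.
Transfer ellipse a_t = (r₁ + r₂)/2 = 1.367×10⁷ m.
At r₁: circular v_c1 = √(μ/r₁) = 7502 m/s; transfer-perigee v_p = √[μ(2/r₁ − 1/a_t)] = 9131 m/s.
Δv₁ = v_p − v_c1 = 1630 m/s.
At r₂: circular v_c2 = √(μ/r₂) = 4436 m/s; transfer-apogee v_a = √[μ(2/r₂ − 1/a_t)] = 3194 m/s.
Δv₂ = v_c2 − v_a = 1243 m/s.
Total Δv = Δv₁ + Δv₂ = 2873 m/s = 2.873 km/s.

Δv_total ≈ 2.873 km/s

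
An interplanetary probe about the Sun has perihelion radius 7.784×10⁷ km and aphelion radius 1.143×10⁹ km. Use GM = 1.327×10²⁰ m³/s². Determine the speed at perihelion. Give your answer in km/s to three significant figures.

Semi-major axis a = (r_p + r_a)/2 = 6.1042×10⁸ km = 6.104×10¹¹ m.
Vis-viva: v² = μ(2/r − 1/a) = 1.327×10²⁰ × (2.569×10⁻¹¹ − 1.638×10⁻¹²) = 3.192×10⁹ m²/s².
v = 56500 m/s = 56.50 km/s.

v ≈ 56.5 km/s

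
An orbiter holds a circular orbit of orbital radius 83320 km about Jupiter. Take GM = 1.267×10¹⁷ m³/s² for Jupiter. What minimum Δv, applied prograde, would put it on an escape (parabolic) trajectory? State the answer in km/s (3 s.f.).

r = 83320 km = 8.332×10⁷ m.
Circular speed v_c = √(μ/r) = 39000 m/s.
Escape speed v_esc = √(2μ/r) = √2 × v_c = 55150 m/s.
Δv = v_esc − v_c = 16150 m/s = 16.15 km/s.

Δv ≈ 16.2 km/s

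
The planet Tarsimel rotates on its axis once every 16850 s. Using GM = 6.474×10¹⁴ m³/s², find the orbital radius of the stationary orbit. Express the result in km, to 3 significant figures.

A synchronous orbit has period T, so by Kepler's third law a = (μT²/4π²)^(1/3).
μT²/4π² = 6.474×10¹⁴ × (1.685×10⁴)² / 39.48 = 4.656×10²¹ m³.
a = 1.670×10⁷ m = 16698 km.

r_sync ≈ 16700 km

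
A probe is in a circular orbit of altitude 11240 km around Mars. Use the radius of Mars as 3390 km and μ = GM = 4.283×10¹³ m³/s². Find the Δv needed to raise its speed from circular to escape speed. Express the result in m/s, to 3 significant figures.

Δv ≈ 709 m/s

r = 3390 + 11240 = 14630 km = 1.4630×10⁷ m.
Circular speed v_c = √(μ/r) = 1711 m/s.
Escape speed v_esc = √(2μ/r) = √2 × v_c = 2420 m/s.
Δv = v_esc − v_c = 708.7 m/s.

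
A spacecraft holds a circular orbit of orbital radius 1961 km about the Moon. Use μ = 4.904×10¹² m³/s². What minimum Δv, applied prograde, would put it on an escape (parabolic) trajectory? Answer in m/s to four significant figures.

r = 1961 km = 1.961×10⁶ m.
Circular speed v_c = √(μ/r) = 1581 m/s.
Escape speed v_esc = √(2μ/r) = √2 × v_c = 2236 m/s.
Δv = v_esc − v_c = 655.0 m/s.

Δv ≈ 655.0 m/s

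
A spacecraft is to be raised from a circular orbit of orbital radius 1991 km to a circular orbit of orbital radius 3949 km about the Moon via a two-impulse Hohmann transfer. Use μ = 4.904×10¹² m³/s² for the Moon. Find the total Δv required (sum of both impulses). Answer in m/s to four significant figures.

Δv_total ≈ 442.2 m/s

r₁ = 1991 km = 1.991×10⁶ m.
r₂ = 3949 km = 3.949×10⁶ m.
Transfer ellipse a_t = (r₁ + r₂)/2 = 2.970×10⁶ m.
At r₁: circular v_c1 = √(μ/r₁) = 1569 m/s; transfer-perilune v_p = √[μ(2/r₁ − 1/a_t)] = 1810 m/s.
Δv₁ = v_p − v_c1 = 240.3 m/s.
At r₂: circular v_c2 = √(μ/r₂) = 1114 m/s; transfer-apolune v_a = √[μ(2/r₂ − 1/a_t)] = 912.4 m/s.
Δv₂ = v_c2 − v_a = 202.0 m/s.
Total Δv = Δv₁ + Δv₂ = 442.2 m/s.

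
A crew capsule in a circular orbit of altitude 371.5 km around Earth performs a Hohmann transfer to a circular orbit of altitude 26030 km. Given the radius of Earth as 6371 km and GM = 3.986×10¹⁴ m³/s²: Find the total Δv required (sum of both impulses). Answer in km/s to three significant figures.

Δv_total ≈ 3.65 km/s

r₁ = 6371 + 371.5 = 6742.5 km = 6.7425×10⁶ m.
r₂ = 6371 + 26030 = 32401 km = 3.2401×10⁷ m.
Transfer ellipse a_t = (r₁ + r₂)/2 = 1.957×10⁷ m.
At r₁: circular v_c1 = √(μ/r₁) = 7689 m/s; transfer-perigee v_p = √[μ(2/r₁ − 1/a_t)] = 9893 m/s.
Δv₁ = v_p − v_c1 = 2204 m/s.
At r₂: circular v_c2 = √(μ/r₂) = 3507 m/s; transfer-apogee v_a = √[μ(2/r₂ − 1/a_t)] = 2059 m/s.
Δv₂ = v_c2 − v_a = 1449 m/s.
Total Δv = Δv₁ + Δv₂ = 3653 m/s = 3.653 km/s.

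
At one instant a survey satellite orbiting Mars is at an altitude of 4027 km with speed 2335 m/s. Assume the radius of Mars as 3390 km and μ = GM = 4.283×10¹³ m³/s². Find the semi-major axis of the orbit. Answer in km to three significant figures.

a ≈ 7020 km

r = 3390 + 4027 = 7417.0 km = 7.417×10⁶ m.
Specific orbital energy ε = v²/2 − μ/r = (2335)²/2 − 4.283×10¹³/7.417×10⁶ = -3.048×10⁶ J/kg.
Since ε = −μ/(2a), a = −μ/(2ε) = 7.025×10⁶ m = 7024.9 km.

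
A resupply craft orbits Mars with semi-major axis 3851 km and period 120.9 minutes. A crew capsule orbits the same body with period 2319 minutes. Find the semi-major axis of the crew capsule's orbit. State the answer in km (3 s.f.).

Kepler's third law: a³ ∝ T², so a₂ = a₁ (T₂/T₁)^(2/3).
T₂/T₁ = 19.18, (T₂/T₁)^(2/3) = 7.166.
a₂ = 3851 × 7.166 = 27590 km.

a₂ ≈ 27600 km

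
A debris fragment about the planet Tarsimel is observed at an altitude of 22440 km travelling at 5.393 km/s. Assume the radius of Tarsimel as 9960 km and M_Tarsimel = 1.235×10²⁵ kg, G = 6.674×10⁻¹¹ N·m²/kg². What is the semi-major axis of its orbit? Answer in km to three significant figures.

a ≈ 37800 km

μ = GM = 6.674×10⁻¹¹ × 1.235×10²⁵ = 8.242×10¹⁴ m³/s².
r = 9960 + 22440 = 32400 km = 3.240×10⁷ m.
Specific orbital energy ε = v²/2 − μ/r = (5393)²/2 − 8.242×10¹⁴/3.240×10⁷ = -1.090×10⁷ J/kg.
Since ε = −μ/(2a), a = −μ/(2ε) = 3.782×10⁷ m = 37819 km.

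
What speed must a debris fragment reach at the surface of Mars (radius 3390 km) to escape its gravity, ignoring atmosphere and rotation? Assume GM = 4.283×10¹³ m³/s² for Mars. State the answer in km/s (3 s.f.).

v_esc ≈ 5.03 km/s

r = R = 3.390×10⁶ m.
Escape speed v_esc = √(2μ/r) = √(2 × 4.283×10¹³ / 3.390×10⁶) = √(2.527×10⁷) = 5027 m/s.
= 5.027 km/s.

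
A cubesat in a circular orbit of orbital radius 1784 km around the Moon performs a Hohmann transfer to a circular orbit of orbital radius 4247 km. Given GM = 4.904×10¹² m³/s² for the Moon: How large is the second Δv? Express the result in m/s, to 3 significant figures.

r₁ = 1784 km = 1.784×10⁶ m.
r₂ = 4247 km = 4.247×10⁶ m.
Transfer ellipse a_t = (r₁ + r₂)/2 = 3.016×10⁶ m.
At r₁: circular v_c1 = √(μ/r₁) = 1658 m/s; transfer-perilune v_p = √[μ(2/r₁ − 1/a_t)] = 1968 m/s.
At r₂: circular v_c2 = √(μ/r₂) = 1075 m/s; transfer-apolune v_a = √[μ(2/r₂ − 1/a_t)] = 826.5 m/s.
Δv₂ = v_c2 − v_a = 248.1 m/s.

Δv ≈ 248 m/s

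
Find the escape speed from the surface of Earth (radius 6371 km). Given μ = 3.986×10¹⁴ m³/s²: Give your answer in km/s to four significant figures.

r = R = 6.371×10⁶ m.
Escape speed v_esc = √(2μ/r) = √(2 × 3.986×10¹⁴ / 6.371×10⁶) = √(1.251×10⁸) = 11190 m/s.
= 11.19 km/s.

v_esc ≈ 11.19 km/s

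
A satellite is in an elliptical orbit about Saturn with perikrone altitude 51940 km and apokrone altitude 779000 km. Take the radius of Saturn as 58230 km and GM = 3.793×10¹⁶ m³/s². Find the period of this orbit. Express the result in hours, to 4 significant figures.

T ≈ 92.39 hours

r_p = 58230 + 51940 = 110170 km = 1.1017×10⁸ m.
r_a = 58230 + 779000 = 837230 km = 8.3723×10⁸ m.
Semi-major axis a = (r_p + r_a)/2 = (1.1017×10⁵ + 8.3723×10⁵)/2 = 4.7370×10⁵ km = 4.737×10⁸ m.
By Kepler's third law T = 2π√(a³/μ) = 2π × 5.294×10⁴ = 3.326×10⁵ s.
= 92.39 hours.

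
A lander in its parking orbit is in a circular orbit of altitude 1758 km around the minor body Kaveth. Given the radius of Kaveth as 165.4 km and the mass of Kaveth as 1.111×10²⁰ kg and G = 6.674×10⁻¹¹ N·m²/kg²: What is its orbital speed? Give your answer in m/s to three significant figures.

μ = GM = 6.674×10⁻¹¹ × 1.111×10²⁰ = 7.415×10⁹ m³/s².
r = 165.4 + 1758 = 1923.4 km = 1.9234×10⁶ m.
For a circular orbit v = √(μ/r) = √(7.415×10⁹ / 1.923×10⁶) = √(3.855×10³) = 62.09 m/s.

v ≈ 62.1 m/s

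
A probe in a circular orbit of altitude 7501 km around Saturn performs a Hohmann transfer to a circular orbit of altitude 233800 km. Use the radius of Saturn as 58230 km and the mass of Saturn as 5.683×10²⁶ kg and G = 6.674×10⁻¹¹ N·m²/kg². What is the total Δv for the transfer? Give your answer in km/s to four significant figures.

μ = GM = 6.674×10⁻¹¹ × 5.683×10²⁶ = 3.793×10¹⁶ m³/s².
r₁ = 58230 + 7501 = 65731 km = 6.5731×10⁷ m.
r₂ = 58230 + 233800 = 292030 km = 2.9203×10⁸ m.
Transfer ellipse a_t = (r₁ + r₂)/2 = 1.789×10⁸ m.
At r₁: circular v_c1 = √(μ/r₁) = 24020 m/s; transfer-perikrone v_p = √[μ(2/r₁ − 1/a_t)] = 30690 m/s.
Δv₁ = v_p − v_c1 = 6671 m/s.
At r₂: circular v_c2 = √(μ/r₂) = 11400 m/s; transfer-apokrone v_a = √[μ(2/r₂ − 1/a_t)] = 6908 m/s.
Δv₂ = v_c2 − v_a = 4488 m/s.
Total Δv = Δv₁ + Δv₂ = 11160 m/s = 11.16 km/s.

Δv_total ≈ 11.16 km/s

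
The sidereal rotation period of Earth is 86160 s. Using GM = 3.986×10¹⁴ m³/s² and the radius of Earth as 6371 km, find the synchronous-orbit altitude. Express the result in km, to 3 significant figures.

h_sync ≈ 35800 km

A synchronous orbit has period T, so by Kepler's third law a = (μT²/4π²)^(1/3).
μT²/4π² = 3.986×10¹⁴ × (8.616×10⁴)² / 39.48 = 7.495×10²² m³.
a = 4.216×10⁷ m = 42163 km.
Altitude h = a − R = 42163 − 6371 = 35792 km.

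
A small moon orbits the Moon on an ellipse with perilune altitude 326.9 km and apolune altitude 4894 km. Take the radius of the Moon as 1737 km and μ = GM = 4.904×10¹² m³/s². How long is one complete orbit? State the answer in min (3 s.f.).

T ≈ 429 min

r_p = 1737 + 326.9 = 2063.9 km = 2.0639×10⁶ m.
r_a = 1737 + 4894 = 6631.0 km = 6.6310×10⁶ m.
Semi-major axis a = (r_p + r_a)/2 = (2063.9 + 6631.0)/2 = 4347.4 km = 4.347×10⁶ m.
By Kepler's third law T = 2π√(a³/μ) = 2π × 4.093×10³ = 2.572×10⁴ s.
= 428.7 min.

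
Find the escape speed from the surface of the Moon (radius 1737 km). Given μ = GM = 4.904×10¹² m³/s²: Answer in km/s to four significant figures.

v_esc ≈ 2.376 km/s

r = R = 1.737×10⁶ m.
Escape speed v_esc = √(2μ/r) = √(2 × 4.904×10¹² / 1.737×10⁶) = √(5.647×10⁶) = 2376 m/s.
= 2.376 km/s.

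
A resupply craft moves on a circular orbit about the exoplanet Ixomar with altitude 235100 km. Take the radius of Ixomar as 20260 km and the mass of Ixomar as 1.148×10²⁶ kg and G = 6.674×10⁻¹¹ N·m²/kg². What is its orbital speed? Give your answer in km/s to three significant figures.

v ≈ 5.48 km/s

μ = GM = 6.674×10⁻¹¹ × 1.148×10²⁶ = 7.662×10¹⁵ m³/s².
r = 20260 + 235100 = 255360 km = 2.5536×10⁸ m.
For a circular orbit v = √(μ/r) = √(7.662×10¹⁵ / 2.554×10⁸) = √(3.000×10⁷) = 5478 m/s.
That is 5.478 km/s.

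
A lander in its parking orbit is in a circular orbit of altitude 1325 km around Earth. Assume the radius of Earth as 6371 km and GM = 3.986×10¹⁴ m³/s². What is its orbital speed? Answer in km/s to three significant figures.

r = 6371 + 1325 = 7696.0 km = 7.6960×10⁶ m.
For a circular orbit v = √(μ/r) = √(3.986×10¹⁴ / 7.696×10⁶) = √(5.179×10⁷) = 7197 m/s.
That is 7.197 km/s.

v ≈ 7.20 km/s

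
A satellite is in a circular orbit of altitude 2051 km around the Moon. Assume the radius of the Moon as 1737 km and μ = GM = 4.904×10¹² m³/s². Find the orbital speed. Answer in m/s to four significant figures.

r = 1737 + 2051 = 3788.0 km = 3.7880×10⁶ m.
For a circular orbit v = √(μ/r) = √(4.904×10¹² / 3.788×10⁶) = √(1.295×10⁶) = 1138 m/s.

v ≈ 1138 m/s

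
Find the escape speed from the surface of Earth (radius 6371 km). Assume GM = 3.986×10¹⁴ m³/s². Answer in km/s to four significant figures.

v_esc ≈ 11.19 km/s

r = R = 6.371×10⁶ m.
Escape speed v_esc = √(2μ/r) = √(2 × 3.986×10¹⁴ / 6.371×10⁶) = √(1.251×10⁸) = 11190 m/s.
= 11.19 km/s.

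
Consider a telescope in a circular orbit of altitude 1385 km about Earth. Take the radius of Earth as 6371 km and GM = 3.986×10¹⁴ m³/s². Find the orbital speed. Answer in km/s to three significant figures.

v ≈ 7.17 km/s

r = 6371 + 1385 = 7756.0 km = 7.7560×10⁶ m.
For a circular orbit v = √(μ/r) = √(3.986×10¹⁴ / 7.756×10⁶) = √(5.139×10⁷) = 7169 m/s.
That is 7.169 km/s.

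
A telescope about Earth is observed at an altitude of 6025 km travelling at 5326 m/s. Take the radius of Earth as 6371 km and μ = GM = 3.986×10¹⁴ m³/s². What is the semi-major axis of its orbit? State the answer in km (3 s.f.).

a ≈ 11100 km

r = 6371 + 6025 = 12396 km = 1.240×10⁷ m.
Specific orbital energy ε = v²/2 − μ/r = (5326)²/2 − 3.986×10¹⁴/1.240×10⁷ = -1.797×10⁷ J/kg.
Since ε = −μ/(2a), a = −μ/(2ε) = 1.109×10⁷ m = 11089 km.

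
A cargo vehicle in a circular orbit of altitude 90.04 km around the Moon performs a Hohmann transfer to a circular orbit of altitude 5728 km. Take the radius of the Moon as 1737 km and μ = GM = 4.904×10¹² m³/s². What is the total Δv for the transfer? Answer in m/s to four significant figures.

Δv_total ≈ 740.6 m/s

r₁ = 1737 + 90.04 = 1827.0 km = 1.8270×10⁶ m.
r₂ = 1737 + 5728 = 7465.0 km = 7.4650×10⁶ m.
Transfer ellipse a_t = (r₁ + r₂)/2 = 4.646×10⁶ m.
At r₁: circular v_c1 = √(μ/r₁) = 1638 m/s; transfer-perilune v_p = √[μ(2/r₁ − 1/a_t)] = 2077 m/s.
Δv₁ = v_p − v_c1 = 438.4 m/s.
At r₂: circular v_c2 = √(μ/r₂) = 810.5 m/s; transfer-apolune v_a = √[μ(2/r₂ − 1/a_t)] = 508.3 m/s.
Δv₂ = v_c2 − v_a = 302.2 m/s.
Total Δv = Δv₁ + Δv₂ = 740.6 m/s.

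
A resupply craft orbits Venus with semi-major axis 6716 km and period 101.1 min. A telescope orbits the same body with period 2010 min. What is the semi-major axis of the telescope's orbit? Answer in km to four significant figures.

a₂ ≈ 49290 km

Kepler's third law: a³ ∝ T², so a₂ = a₁ (T₂/T₁)^(2/3).
T₂/T₁ = 19.88, (T₂/T₁)^(2/3) = 7.339.
a₂ = 6716 × 7.339 = 49290 km.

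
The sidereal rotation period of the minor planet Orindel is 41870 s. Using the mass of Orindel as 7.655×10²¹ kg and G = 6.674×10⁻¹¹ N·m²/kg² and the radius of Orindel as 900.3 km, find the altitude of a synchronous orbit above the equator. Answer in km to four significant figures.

h_sync ≈ 1931 km

μ = GM = 6.674×10⁻¹¹ × 7.655×10²¹ = 5.109×10¹¹ m³/s².
A synchronous orbit has period T, so by Kepler's third law a = (μT²/4π²)^(1/3).
μT²/4π² = 5.109×10¹¹ × (4.187×10⁴)² / 39.48 = 2.269×10¹⁹ m³.
a = 2.831×10⁶ m = 2830.9 km.
Altitude h = a − R = 2830.9 − 900.3 = 1930.6 km.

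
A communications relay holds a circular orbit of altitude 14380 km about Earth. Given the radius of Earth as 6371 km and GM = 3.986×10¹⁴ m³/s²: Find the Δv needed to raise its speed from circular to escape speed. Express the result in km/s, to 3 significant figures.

Δv ≈ 1.82 km/s

r = 6371 + 14380 = 20751 km = 2.0751×10⁷ m.
Circular speed v_c = √(μ/r) = 4383 m/s.
Escape speed v_esc = √(2μ/r) = √2 × v_c = 6198 m/s.
Δv = v_esc − v_c = 1815 m/s = 1.815 km/s.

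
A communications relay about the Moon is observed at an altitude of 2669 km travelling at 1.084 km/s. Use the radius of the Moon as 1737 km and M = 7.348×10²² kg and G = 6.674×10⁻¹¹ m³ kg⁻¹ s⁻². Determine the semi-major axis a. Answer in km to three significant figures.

a ≈ 4670 km

μ = GM = 6.674×10⁻¹¹ × 7.348×10²² = 4.904×10¹² m³/s².
r = 1737 + 2669 = 4406.0 km = 4.406×10⁶ m.
Specific orbital energy ε = v²/2 − μ/r = (1084)²/2 − 4.904×10¹²/4.406×10⁶ = -5.255×10⁵ J/kg.
Since ε = −μ/(2a), a = −μ/(2ε) = 4.666×10⁶ m = 4666.0 km.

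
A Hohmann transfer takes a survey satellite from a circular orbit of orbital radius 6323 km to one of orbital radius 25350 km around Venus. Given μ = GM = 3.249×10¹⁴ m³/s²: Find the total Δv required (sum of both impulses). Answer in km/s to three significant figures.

r₁ = 6323 km = 6.323×10⁶ m.
r₂ = 25350 km = 2.535×10⁷ m.
Transfer ellipse a_t = (r₁ + r₂)/2 = 1.584×10⁷ m.
At r₁: circular v_c1 = √(μ/r₁) = 7168 m/s; transfer-periapsis v_p = √[μ(2/r₁ − 1/a_t)] = 9069 m/s.
Δv₁ = v_p − v_c1 = 1901 m/s.
At r₂: circular v_c2 = √(μ/r₂) = 3580 m/s; transfer-apoapsis v_a = √[μ(2/r₂ − 1/a_t)] = 2262 m/s.
Δv₂ = v_c2 − v_a = 1318 m/s.
Total Δv = Δv₁ + Δv₂ = 3219 m/s = 3.219 km/s.

Δv_total ≈ 3.22 km/s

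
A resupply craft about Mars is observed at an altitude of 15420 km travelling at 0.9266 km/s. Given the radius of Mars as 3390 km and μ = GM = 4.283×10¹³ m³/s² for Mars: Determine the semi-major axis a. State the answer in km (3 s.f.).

r = 3390 + 15420 = 18810 km = 1.881×10⁷ m.
Specific orbital energy ε = v²/2 − μ/r = (926.6)²/2 − 4.283×10¹³/1.881×10⁷ = -1.848×10⁶ J/kg.
Since ε = −μ/(2a), a = −μ/(2ε) = 1.159×10⁷ m = 11590 km.

a ≈ 11600 km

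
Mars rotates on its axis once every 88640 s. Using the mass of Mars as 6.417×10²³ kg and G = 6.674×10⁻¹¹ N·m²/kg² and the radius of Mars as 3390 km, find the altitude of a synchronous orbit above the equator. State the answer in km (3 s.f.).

h_sync ≈ 17000 km

μ = GM = 6.674×10⁻¹¹ × 6.417×10²³ = 4.283×10¹³ m³/s².
A synchronous orbit has period T, so by Kepler's third law a = (μT²/4π²)^(1/3).
μT²/4π² = 4.283×10¹³ × (8.864×10⁴)² / 39.48 = 8.524×10²¹ m³.
a = 2.043×10⁷ m = 20427 km.
Altitude h = a − R = 20427 − 3390 = 17037 km.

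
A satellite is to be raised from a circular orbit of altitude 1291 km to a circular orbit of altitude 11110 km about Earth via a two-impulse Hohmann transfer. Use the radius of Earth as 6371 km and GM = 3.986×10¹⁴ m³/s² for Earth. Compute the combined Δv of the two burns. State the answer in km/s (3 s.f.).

Δv_total ≈ 2.34 km/s

r₁ = 6371 + 1291 = 7662.0 km = 7.6620×10⁶ m.
r₂ = 6371 + 11110 = 17481 km = 1.7481×10⁷ m.
Transfer ellipse a_t = (r₁ + r₂)/2 = 1.257×10⁷ m.
At r₁: circular v_c1 = √(μ/r₁) = 7213 m/s; transfer-perigee v_p = √[μ(2/r₁ − 1/a_t)] = 8505 m/s.
Δv₁ = v_p − v_c1 = 1293 m/s.
At r₂: circular v_c2 = √(μ/r₂) = 4775 m/s; transfer-apogee v_a = √[μ(2/r₂ − 1/a_t)] = 3728 m/s.
Δv₂ = v_c2 − v_a = 1047 m/s.
Total Δv = Δv₁ + Δv₂ = 2340 m/s = 2.340 km/s.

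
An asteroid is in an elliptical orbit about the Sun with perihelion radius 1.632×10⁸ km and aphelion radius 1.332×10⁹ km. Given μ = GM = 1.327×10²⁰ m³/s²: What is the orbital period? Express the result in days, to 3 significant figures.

Semi-major axis a = (r_p + r_a)/2 = (1.6320×10⁸ + 1.3320×10⁹)/2 = 7.4760×10⁸ km = 7.476×10¹¹ m.
By Kepler's third law T = 2π√(a³/μ) = 2π × 5.611×10⁷ = 3.526×10⁸ s.
= 4081 days.

T ≈ 4080 days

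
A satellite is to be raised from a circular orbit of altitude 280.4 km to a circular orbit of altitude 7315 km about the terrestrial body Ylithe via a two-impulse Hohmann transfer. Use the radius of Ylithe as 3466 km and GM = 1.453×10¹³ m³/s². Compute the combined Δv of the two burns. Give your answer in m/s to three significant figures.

Δv_total ≈ 757 m/s

r₁ = 3466 + 280.4 = 3746.4 km = 3.7464×10⁶ m.
r₂ = 3466 + 7315 = 10781 km = 1.0781×10⁷ m.
Transfer ellipse a_t = (r₁ + r₂)/2 = 7.264×10⁶ m.
At r₁: circular v_c1 = √(μ/r₁) = 1969 m/s; transfer-periapsis v_p = √[μ(2/r₁ − 1/a_t)] = 2399 m/s.
Δv₁ = v_p − v_c1 = 429.9 m/s.
At r₂: circular v_c2 = √(μ/r₂) = 1161 m/s; transfer-apoapsis v_a = √[μ(2/r₂ − 1/a_t)] = 833.7 m/s.
Δv₂ = v_c2 − v_a = 327.2 m/s.
Total Δv = Δv₁ + Δv₂ = 757.1 m/s.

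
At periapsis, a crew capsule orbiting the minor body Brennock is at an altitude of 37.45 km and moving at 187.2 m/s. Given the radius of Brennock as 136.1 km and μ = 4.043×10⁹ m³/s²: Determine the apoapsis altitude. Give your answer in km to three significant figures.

apoapsis altitude ≈ 391 km

r_p = 136.1 + 37.45 = 173.55 km = 1.736×10⁵ m.
Specific energy ε = v²/2 − μ/r = -5.774×10³ J/kg, so a = −μ/(2ε) = 3.501×10⁵ m.
The apsides satisfy r_p + r_a = 2a, so the apoapsis radius is 2a − r_p = 5.267×10⁵ m = 526.66 km.
Apoapsis altitude = 526.66 − 136.1 = 390.56 km.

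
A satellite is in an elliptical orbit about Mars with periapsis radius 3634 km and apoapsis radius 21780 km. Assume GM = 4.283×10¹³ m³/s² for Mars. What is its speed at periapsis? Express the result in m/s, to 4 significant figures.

v ≈ 4495 m/s

Semi-major axis a = (r_p + r_a)/2 = 12707 km = 1.271×10⁷ m.
Vis-viva: v² = μ(2/r − 1/a) = 4.283×10¹³ × (5.504×10⁻⁷ − 7.870×10⁻⁸) = 2.020×10⁷ m²/s².
v = 4495 m/s.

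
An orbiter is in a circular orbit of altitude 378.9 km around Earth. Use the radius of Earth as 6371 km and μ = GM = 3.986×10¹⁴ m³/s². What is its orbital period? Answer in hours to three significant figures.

T ≈ 1.53 hours

r = 6371 + 378.9 = 6749.9 km = 6.7499×10⁶ m.
Kepler's third law: T = 2π√(r³/μ) = 2π√((6.750×10⁶)³ / 3.986×10¹⁴).
r³/μ = 7.715×10⁵ s², so T = 2π × 8.784×10² = 5.519×10³ s.
Converting: 5.519×10³ s ÷ 3600 = 1.533 hours.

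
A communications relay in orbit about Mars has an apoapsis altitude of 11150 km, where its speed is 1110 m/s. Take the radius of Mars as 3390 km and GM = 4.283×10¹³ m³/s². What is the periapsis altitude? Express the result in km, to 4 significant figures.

periapsis altitude ≈ 455.0 km

r_a = 3390 + 11150 = 14540 km = 1.454×10⁷ m.
Specific energy ε = v²/2 − μ/r = -2.330×10⁶ J/kg, so a = −μ/(2ε) = 9.192×10⁶ m.
The apsides satisfy r_p + r_a = 2a, so the periapsis radius is 2a − r_a = 3.845×10⁶ m = 3845.0 km.
Periapsis altitude = 3845.0 − 3390 = 455.00 km.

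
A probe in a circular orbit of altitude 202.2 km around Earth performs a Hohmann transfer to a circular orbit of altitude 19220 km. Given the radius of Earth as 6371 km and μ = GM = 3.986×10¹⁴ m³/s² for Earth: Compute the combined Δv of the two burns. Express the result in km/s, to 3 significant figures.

r₁ = 6371 + 202.2 = 6573.2 km = 6.5732×10⁶ m.
r₂ = 6371 + 19220 = 25591 km = 2.5591×10⁷ m.
Transfer ellipse a_t = (r₁ + r₂)/2 = 1.608×10⁷ m.
At r₁: circular v_c1 = √(μ/r₁) = 7787 m/s; transfer-perigee v_p = √[μ(2/r₁ − 1/a_t)] = 9823 m/s.
Δv₁ = v_p − v_c1 = 2036 m/s.
At r₂: circular v_c2 = √(μ/r₂) = 3947 m/s; transfer-apogee v_a = √[μ(2/r₂ − 1/a_t)] = 2523 m/s.
Δv₂ = v_c2 − v_a = 1423 m/s.
Total Δv = Δv₁ + Δv₂ = 3459 m/s = 3.459 km/s.

Δv_total ≈ 3.46 km/s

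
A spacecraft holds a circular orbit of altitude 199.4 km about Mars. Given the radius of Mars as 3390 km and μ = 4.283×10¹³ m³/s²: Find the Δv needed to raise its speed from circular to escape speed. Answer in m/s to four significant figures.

r = 3390 + 199.4 = 3589.4 km = 3.5894×10⁶ m.
Circular speed v_c = √(μ/r) = 3454 m/s.
Escape speed v_esc = √(2μ/r) = √2 × v_c = 4885 m/s.
Δv = v_esc − v_c = 1431 m/s.

Δv ≈ 1431 m/s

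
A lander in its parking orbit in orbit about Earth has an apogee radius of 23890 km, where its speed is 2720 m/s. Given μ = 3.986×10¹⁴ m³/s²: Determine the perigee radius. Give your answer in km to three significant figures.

r_a = 2.389×10⁷ m.
Specific energy ε = v²/2 − μ/r = -1.299×10⁷ J/kg, so a = −μ/(2ε) = 1.535×10⁷ m.
The apsides satisfy r_p + r_a = 2a, so the perigee radius is 2a − r_a = 6.806×10⁶ m = 6805.5 km.

perigee radius ≈ 6810 km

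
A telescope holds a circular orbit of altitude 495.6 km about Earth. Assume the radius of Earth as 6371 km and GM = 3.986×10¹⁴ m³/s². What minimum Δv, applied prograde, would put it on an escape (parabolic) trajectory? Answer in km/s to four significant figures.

Δv ≈ 3.156 km/s

r = 6371 + 495.6 = 6866.6 km = 6.8666×10⁶ m.
Circular speed v_c = √(μ/r) = 7619 m/s.
Escape speed v_esc = √(2μ/r) = √2 × v_c = 10770 m/s.
Δv = v_esc − v_c = 3156 m/s = 3.156 km/s.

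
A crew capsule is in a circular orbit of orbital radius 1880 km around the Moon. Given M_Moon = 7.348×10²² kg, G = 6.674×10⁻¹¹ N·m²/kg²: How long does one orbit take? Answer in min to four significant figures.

μ = GM = 6.674×10⁻¹¹ × 7.348×10²² = 4.904×10¹² m³/s².
r = 1880 km = 1.880×10⁶ m.
Kepler's third law: T = 2π√(r³/μ) = 2π√((1.880×10⁶)³ / 4.904×10¹²).
r³/μ = 1.355×10⁶ s², so T = 2π × 1.164×10³ = 7.314×10³ s.
Converting: 7.314×10³ s ÷ 60.00 = 121.9 min.

T ≈ 121.9 min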